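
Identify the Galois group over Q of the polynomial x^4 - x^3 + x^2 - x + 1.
C_4

The polynomial is an irreducible quartic over Q and its discriminant is 125, which is not a perfect square, so the Galois group is not contained in A_4. The resolvent cubic y^3 - y^2 - 3*y + 2 has exactly one rational root, so the Galois group is C_4 or D_4. The quartic becomes reducible over Q(sqrt(disc)), so the group is C_4.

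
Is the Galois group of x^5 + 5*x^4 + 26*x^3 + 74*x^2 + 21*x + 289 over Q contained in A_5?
The polynomial is irreducible of degree 5 over Q. Its discriminant is 58639003942912, which is not a perfect square. A Galois group lies in the alternating group exactly when the discriminant is a square in Q, so the Galois group (S_5) is not contained in A_5.

No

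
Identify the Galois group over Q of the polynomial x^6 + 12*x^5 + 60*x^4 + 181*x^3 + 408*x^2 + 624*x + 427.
(S_3 x S_3) : C_2

The polynomial f is an irreducible sextic over Q, so G = Gal(f/Q) is one of the 16 transitive subgroups 6T1, ..., 6T16 of S_6. The discriminant of f is -2573642648187, which is not a perfect square, so G is not contained in A_6. The transitive groups of degree 6 not contained in A_6 are: C_6 (6T1, order 6), S_3 (6T2, order 6), D_6 (6T3, order 12), C_3 x S_3 (6T5, order 18), A_4 x C_2 (6T6, order 24), S_4 (6T8, order 24), S_3 x S_3 (6T9, order 36), S_4 x C_2 (6T11, order 48), (S_3 x S_3) : C_2 (6T13, order 72), PGL(2,5) (6T14, order 120), S_6 (6T16, order 720). By Dedekind's theorem, for a prime p not dividing disc(f) the degrees of the irreducible factors of f mod p form the cycle type of an element of G. Factoring f modulo the 26 such primes p <= 127 (skipping 3, 13, 17, 41, 43, which divide the discriminant), each new pattern first appears at: mod 2: f = (x^6 + x^3 + 1), pattern 6; mod 7: f = (x)(x^2 + 3x + 5)(x^3 + 2x^2 + 3), pattern 3+2+1; mod 11: f = (x^2 + 6x + 10)(x^4 + 6x^3 + 3x^2 + 4x + 2), pattern 4+2; mod 31: f = (x + 6)(x + 25)(x^2 + 21x + 22)(x^2 + 22x + 15), pattern 2+2+1+1; mod 61: f = (x)(x + 9)(x + 34)(x + 51)(x^2 + 40x + 23), pattern 2+1+1+1+1; mod 97: f = (x + 9)(x + 64)(x + 75)(x^3 + 58x^2 + 72x + 51), pattern 3+1+1+1; mod 113: f = (x^2 + 12x + 90)(x^2 + 42x + 44)(x^2 + 71x + 108), pattern 2+2+2; mod 127: f = (x^3 + 55x^2 + 124x + 54)(x^3 + 84x^2 + 15x + 62), pattern 3+3. No other pattern occurs in this range, so the set of observed cycle types is {6, 3+2+1, 4+2, 2+2+1+1, 2+1+1+1+1, 3+1+1+1, 2+2+2, 3+3}. The candidates containing elements of all these cycle types are (S_3 x S_3) : C_2 (6T13) of order 72, S_6 (6T16) of order 720; the others are excluded. The observed types are precisely the cycle types that occur in (S_3 x S_3) : C_2 (6T13) (apart from the identity). Each of the other remaining candidates has further cycle types, and by the Chebotarev density theorem the matching factorization patterns would occur for a proportion of primes equal to their share of the group: S_6 (6T16) additionally contains elements of type 5+1, 4+1+1 (234 of its 720 elements, about 32% of primes). None of the 26 primes tested shows any such pattern (for each of these groups the chance of that is below 10^-4), which rules them out. Hence G = (S_3 x S_3) : C_2 (6T13), of order 72.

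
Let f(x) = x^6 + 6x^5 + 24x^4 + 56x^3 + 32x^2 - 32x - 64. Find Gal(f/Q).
The polynomial f is an irreducible sextic over Q, so G = Gal(f/Q) is one of the 16 transitive subgroups 6T1, ..., 6T16 of S_6. The discriminant of f is 870211913777152, which is not a perfect square, so G is not contained in A_6. The transitive groups of degree 6 not contained in A_6 are: C_6 (6T1, order 6), S_3 (6T2, order 6), D_6 (6T3, order 12), C_3 x S_3 (6T5, order 18), A_4 x C_2 (6T6, order 24), S_4 (6T8, order 24), S_3 x S_3 (6T9, order 36), S_4 x C_2 (6T11, order 48), (S_3 x S_3) : C_2 (6T13, order 72), PGL(2,5) (6T14, order 120), S_6 (6T16, order 720). By Dedekind's theorem, for a prime p not dividing disc(f) the degrees of the irreducible factors of f mod p form the cycle type of an element of G. Factoring f modulo the 22 such primes p <= 89 (skipping 2, 37, which divide the discriminant), each new pattern first appears at: mod 3: f = (x^3 + x^2 + x + 2)(x^3 + 2x^2 + 1), pattern 3+3; mod 5: f = (x^2 + 2)(x^2 + 2x + 3)(x^2 + 4x + 1), pattern 2+2+2; mod 17: f = (x + 4)(x + 15)(x^4 + 4x^3 + 7x^2 + 6x + 8), pattern 4+1+1; mod 67: f = (x + 10)(x + 59)(x^2 + 2x + 26)(x^2 + 2x + 66), pattern 2+2+1+1. No other pattern occurs in this range, so the set of observed cycle types is {3+3, 2+2+2, 4+1+1, 2+2+1+1}. The candidates containing elements of all these cycle types are S_4 (6T8) of order 24, S_4 x C_2 (6T11) of order 48, PGL(2,5) (6T14) of order 120, S_6 (6T16) of order 720; the others are excluded. The observed types are precisely the cycle types that occur in S_4 (6T8) (apart from the identity). Each of the other remaining candidates has further cycle types, and by the Chebotarev density theorem the matching factorization patterns would occur for a proportion of primes equal to their share of the group: S_4 x C_2 (6T11) additionally contains elements of type 6, 4+2, 2+1+1+1+1 (17 of its 48 elements, about 35% of primes); PGL(2,5) (6T14) additionally contains elements of type 6, 5+1 (44 of its 120 elements, about 37% of primes); S_6 (6T16) additionally contains elements of type 6, 5+1, 4+2, 3+2+1, 3+1+1+1, 2+1+1+1+1 (529 of its 720 elements, about 73% of primes). None of the 22 primes tested shows any such pattern (for each of these groups the chance of that is below 10^-4), which rules them out. Hence G = S_4 (6T8), of order 24.

6T8: S_4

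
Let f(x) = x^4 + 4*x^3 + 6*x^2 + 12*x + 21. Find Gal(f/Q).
The polynomial is an irreducible quartic over Q and its discriminant is 331776 = 576^2, a perfect square, so the Galois group is contained in A_4. The resolvent cubic y^3 - 6*y^2 - 36*y + 24 is irreducible over Q. An irreducible resolvent with square discriminant gives A_4.

A_4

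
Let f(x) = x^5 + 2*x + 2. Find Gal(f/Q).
S_5 (order 120)

The polynomial f is an irreducible quintic over Q, so G = Gal(f/Q) is a transitive subgroup of S_5: one of C_5 (5T1, order 5), D_5 (5T2, order 10), F_20 (5T3, order 20), A_5 (5T4, order 60) or S_5 (5T5, order 120). The discriminant of f is 58192, which is not a perfect square, so G is not contained in A_5. The transitive groups of degree 5 not contained in A_5 are: F_20 (5T3, order 20), S_5 (5T5, order 120). By Dedekind's theorem, for a prime p not dividing disc(f) the degrees of the irreducible factors of f mod p form the cycle type of an element of G. Factoring f modulo the 5 such primes p <= 13 (skipping 2, which divides the discriminant), each new pattern first appears at: mod 3: f = (x^5 + 2x + 2), pattern 5; mod 5: f = (x + 4)(x^4 + x^3 + x^2 + x + 3), pattern 4+1; mod 13: f = (x + 3)(x + 5)(x^3 + 5x^2 + 10x + 1), pattern 3+1+1. No other pattern occurs in this range, so the set of observed cycle types is {5, 4+1, 3+1+1}. Among the candidates above, the only group containing elements of all these cycle types is S_5 (5T5) — F_20 (5T3) lacks at least one of them. Hence G = S_5 (5T5), of order 120.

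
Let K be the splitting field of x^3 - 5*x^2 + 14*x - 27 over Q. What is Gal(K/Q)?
The polynomial is an irreducible cubic over Q and its discriminant is -5239, which is not a perfect square. For an irreducible cubic, a non-square discriminant gives Galois group S_3.

S_3, the symmetric group on 3 letters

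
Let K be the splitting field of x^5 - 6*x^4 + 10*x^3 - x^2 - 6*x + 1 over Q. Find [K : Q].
5

The degree of the splitting field over Q equals the order of the Galois group, so first determine the group. The polynomial f is an irreducible quintic over Q, so G = Gal(f/Q) is a transitive subgroup of S_5: one of C_5 (5T1, order 5), D_5 (5T2, order 10), F_20 (5T3, order 20), A_5 (5T4, order 60) or S_5 (5T5, order 120). The discriminant of f is 14641 = 121^2, a perfect square, so G is contained in A_5. The transitive groups of degree 5 contained in A_5 are: C_5 (5T1, order 5), D_5 (5T2, order 10), A_5 (5T4, order 60). By Dedekind's theorem, for a prime p not dividing disc(f) the degrees of the irreducible factors of f mod p form the cycle type of an element of G. Factoring f modulo the 14 such primes p <= 47 (skipping 11, which divides the discriminant), each new pattern first appears at: mod 2: f = (x^5 + x^2 + 1), pattern 5; mod 23: f = (x + 3)(x + 5)(x + 9)(x + 10)(x + 13), pattern 1+1+1+1+1. No other pattern occurs in this range, so the set of observed cycle types is {5, 1+1+1+1+1}. The candidates containing elements of all these cycle types are C_5 (5T1) of order 5, D_5 (5T2) of order 10, A_5 (5T4) of order 60; the others are excluded. The observed types are precisely the cycle types that occur in C_5 (5T1). Each of the other remaining candidates has further cycle types, and by the Chebotarev density theorem the matching factorization patterns would occur for a proportion of primes equal to their share of the group: D_5 (5T2) additionally contains elements of type 2+2+1 (5 of its 10 elements, about 50% of primes); A_5 (5T4) additionally contains elements of type 3+1+1, 2+2+1 (35 of its 60 elements, about 58% of primes). None of the 14 primes tested shows any such pattern (for each of these groups the chance of that is below 10^-4), which rules them out. Hence G = C_5 (5T1), of order 5. The Galois group C_5 (5T1) has order 5, so the splitting field has degree 5 over Q.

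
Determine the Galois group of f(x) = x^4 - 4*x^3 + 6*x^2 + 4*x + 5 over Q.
The polynomial is an irreducible quartic over Q and its discriminant is 331776 = 576^2, a perfect square, so the Galois group is contained in A_4. The resolvent cubic y^3 - 6*y^2 - 36*y + 24 is irreducible over Q. An irreducible resolvent with square discriminant gives A_4.

A_4, the alternating group on 4 letters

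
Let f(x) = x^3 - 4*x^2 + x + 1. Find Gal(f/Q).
The polynomial is an irreducible cubic over Q and its discriminant is 169 = 13^2, a perfect square. For an irreducible cubic, a square discriminant forces the Galois group to be A_3, the cyclic group of order 3.

C_3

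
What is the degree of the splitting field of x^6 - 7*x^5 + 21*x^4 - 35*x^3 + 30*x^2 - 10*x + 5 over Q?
36

The degree of the splitting field over Q equals the order of the Galois group, so first determine the group. The polynomial f is an irreducible sextic over Q, so G = Gal(f/Q) is one of the 16 transitive subgroups 6T1, ..., 6T16 of S_6. The discriminant of f is 525625 = 725^2, a perfect square, so G is contained in A_6. The transitive groups of degree 6 contained in A_6 are: A_4 (6T4, order 12), S_4 (6T7, order 24), (C_3 x C_3) : C_4 (6T10, order 36), PSL(2,5) (6T12, order 60), A_6 (6T15, order 360). By Dedekind's theorem, for a prime p not dividing disc(f) the degrees of the irreducible factors of f mod p form the cycle type of an element of G. Factoring f modulo the 19 such primes p <= 73 (skipping 5, 29, which divide the discriminant), each new pattern first appears at: mod 2: f = (x^2 + x + 1)(x^4 + x + 1), pattern 4+2; mod 11: f = (x^3 + 2x + 9)(x^3 + 4x^2 + 8x + 3), pattern 3+3; mod 19: f = (x + 6)(x + 7)(x^2 + 5x + 12)(x^2 + 13x + 10), pattern 2+2+1+1; mod 61: f = (x + 18)(x + 25)(x + 32)(x^3 + 40x^2 + 14x + 47), pattern 3+1+1+1. No other pattern occurs in this range, so the set of observed cycle types is {4+2, 3+3, 2+2+1+1, 3+1+1+1}. The candidates containing elements of all these cycle types are (C_3 x C_3) : C_4 (6T10) of order 36, A_6 (6T15) of order 360; the others are excluded. The observed types are precisely the cycle types that occur in (C_3 x C_3) : C_4 (6T10) (apart from the identity). Each of the other remaining candidates has further cycle types, and by the Chebotarev density theorem the matching factorization patterns would occur for a proportion of primes equal to their share of the group: A_6 (6T15) additionally contains elements of type 5+1 (144 of its 360 elements, about 40% of primes). None of the 19 primes tested shows any such pattern (for each of these groups the chance of that is below 10^-4), which rules them out. Hence G = (C_3 x C_3) : C_4 (6T10), of order 36. The Galois group (C_3 x C_3) : C_4 (6T10) has order 36, so the splitting field has degree 36 over Q.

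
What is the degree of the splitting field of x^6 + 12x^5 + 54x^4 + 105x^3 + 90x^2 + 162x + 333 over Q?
6

The degree of the splitting field over Q equals the order of the Galois group, so first determine the group. The polynomial f is an irreducible sextic over Q, so G = Gal(f/Q) is one of the 16 transitive subgroups 6T1, ..., 6T16 of S_6. The discriminant of f is -16829675182323, which is not a perfect square, so G is not contained in A_6. The transitive groups of degree 6 not contained in A_6 are: C_6 (6T1, order 6), S_3 (6T2, order 6), D_6 (6T3, order 12), C_3 x S_3 (6T5, order 18), A_4 x C_2 (6T6, order 24), S_4 (6T8, order 24), S_3 x S_3 (6T9, order 36), S_4 x C_2 (6T11, order 48), (S_3 x S_3) : C_2 (6T13, order 72), PGL(2,5) (6T14, order 120), S_6 (6T16, order 720). By Dedekind's theorem, for a prime p not dividing disc(f) the degrees of the irreducible factors of f mod p form the cycle type of an element of G. Factoring f modulo the 37 such primes p <= 167 (skipping 3, 19, which divide the discriminant), each new pattern first appears at: mod 2: f = (x^6 + x^3 + 1), pattern 6; mod 7: f = (x^3 + 6x^2 + x + 2)(x^3 + 6x^2 + 3x + 2), pattern 3+3; mod 17: f = (x^2 + 5x + 14)(x^2 + 8x + 6)(x^2 + 16x + 7), pattern 2+2+2; mod 37: f = (x)(x + 4)(x + 13)(x + 15)(x + 24)(x + 30), pattern 1+1+1+1+1+1. No other pattern occurs in this range, so the set of observed cycle types is {6, 3+3, 2+2+2, 1+1+1+1+1+1}. The candidates containing elements of all these cycle types are C_6 (6T1) of order 6, D_6 (6T3) of order 12, C_3 x S_3 (6T5) of order 18, A_4 x C_2 (6T6) of order 24, S_3 x S_3 (6T9) of order 36, S_4 x C_2 (6T11) of order 48, (S_3 x S_3) : C_2 (6T13) of order 72, PGL(2,5) (6T14) of order 120, S_6 (6T16) of order 720; the others are excluded. The observed types are precisely the cycle types that occur in C_6 (6T1). Each of the other remaining candidates has further cycle types, and by the Chebotarev density theorem the matching factorization patterns would occur for a proportion of primes equal to their share of the group: D_6 (6T3) additionally contains elements of type 2+2+1+1 (3 of its 12 elements, about 25% of primes); C_3 x S_3 (6T5) additionally contains elements of type 3+1+1+1 (4 of its 18 elements, about 22% of primes); A_4 x C_2 (6T6) additionally contains elements of type 2+2+1+1, 2+1+1+1+1 (6 of its 24 elements, about 25% of primes); S_3 x S_3 (6T9) additionally contains elements of type 3+1+1+1, 2+2+1+1 (13 of its 36 elements, about 36% of primes); S_4 x C_2 (6T11) additionally contains elements of type 4+2, 4+1+1, 2+2+1+1, 2+1+1+1+1 (24 of its 48 elements, about 50% of primes); (S_3 x S_3) : C_2 (6T13) additionally contains elements of type 4+2, 3+2+1, 3+1+1+1, 2+2+1+1, 2+1+1+1+1 (49 of its 72 elements, about 68% of primes); PGL(2,5) (6T14) additionally contains elements of type 5+1, 4+1+1, 2+2+1+1 (69 of its 120 elements, about 58% of primes); S_6 (6T16) additionally contains elements of type 5+1, 4+2, 4+1+1, 3+2+1, 3+1+1+1, 2+2+1+1, 2+1+1+1+1 (544 of its 720 elements, about 76% of primes). None of the 37 primes tested shows any such pattern (for each of these groups the chance of that is below 10^-4), which rules them out. Hence G = C_6 (6T1), of order 6. The Galois group C_6 (6T1) has order 6, so the splitting field has degree 6 over Q.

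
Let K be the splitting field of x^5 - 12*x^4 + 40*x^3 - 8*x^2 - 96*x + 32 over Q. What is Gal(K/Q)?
The polynomial f is an irreducible quintic over Q, so G = Gal(f/Q) is a transitive subgroup of S_5: one of C_5 (5T1, order 5), D_5 (5T2, order 10), F_20 (5T3, order 20), A_5 (5T4, order 60) or S_5 (5T5, order 120). The discriminant of f is 15352201216 = 123904^2, a perfect square, so G is contained in A_5. The transitive groups of degree 5 contained in A_5 are: C_5 (5T1, order 5), D_5 (5T2, order 10), A_5 (5T4, order 60). By Dedekind's theorem, for a prime p not dividing disc(f) the degrees of the irreducible factors of f mod p form the cycle type of an element of G. Factoring f modulo the 14 such primes p <= 53 (skipping 2, 11, which divide the discriminant), each new pattern first appears at: mod 3: f = (x^5 + x^3 + x^2 + 2), pattern 5; mod 23: f = (x + 3)(x + 6)(x + 10)(x + 18)(x + 20), pattern 1+1+1+1+1. No other pattern occurs in this range, so the set of observed cycle types is {5, 1+1+1+1+1}. The candidates containing elements of all these cycle types are C_5 (5T1) of order 5, D_5 (5T2) of order 10, A_5 (5T4) of order 60; the others are excluded. The observed types are precisely the cycle types that occur in C_5 (5T1). Each of the other remaining candidates has further cycle types, and by the Chebotarev density theorem the matching factorization patterns would occur for a proportion of primes equal to their share of the group: D_5 (5T2) additionally contains elements of type 2+2+1 (5 of its 10 elements, about 50% of primes); A_5 (5T4) additionally contains elements of type 3+1+1, 2+2+1 (35 of its 60 elements, about 58% of primes). None of the 14 primes tested shows any such pattern (for each of these groups the chance of that is below 10^-4), which rules them out. Hence G = C_5 (5T1), of order 5.

C_5 (also written C5)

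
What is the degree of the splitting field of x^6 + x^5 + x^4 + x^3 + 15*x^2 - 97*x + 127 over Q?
6

The degree of the splitting field over Q equals the order of the Galois group, so first determine the group. The polynomial f is an irreducible sextic over Q, so G = Gal(f/Q) is one of the 16 transitive subgroups 6T1, ..., 6T16 of S_6. The discriminant of f is -3074760881305687, which is not a perfect square, so G is not contained in A_6. The transitive groups of degree 6 not contained in A_6 are: C_6 (6T1, order 6), S_3 (6T2, order 6), D_6 (6T3, order 12), C_3 x S_3 (6T5, order 18), A_4 x C_2 (6T6, order 24), S_4 (6T8, order 24), S_3 x S_3 (6T9, order 36), S_4 x C_2 (6T11, order 48), (S_3 x S_3) : C_2 (6T13, order 72), PGL(2,5) (6T14, order 120), S_6 (6T16, order 720). By Dedekind's theorem, for a prime p not dividing disc(f) the degrees of the irreducible factors of f mod p form the cycle type of an element of G. Factoring f modulo the 37 such primes p <= 173 (skipping 7, 29, 43, which divide the discriminant), each new pattern first appears at: mod 2: f = (x^3 + x + 1)(x^3 + x^2 + 1), pattern 3+3; mod 3: f = (x^6 + x^5 + x^4 + x^3 + 2x + 1), pattern 6; mod 13: f = (x^2 + 11)(x^2 + 7x + 2)(x^2 + 7x + 4), pattern 2+2+2; mod 71: f = (x + 5)(x + 7)(x + 17)(x + 18)(x + 37)(x + 59), pattern 1+1+1+1+1+1. No other pattern occurs in this range, so the set of observed cycle types is {3+3, 6, 2+2+2, 1+1+1+1+1+1}. The candidates containing elements of all these cycle types are C_6 (6T1) of order 6, D_6 (6T3) of order 12, C_3 x S_3 (6T5) of order 18, A_4 x C_2 (6T6) of order 24, S_3 x S_3 (6T9) of order 36, S_4 x C_2 (6T11) of order 48, (S_3 x S_3) : C_2 (6T13) of order 72, PGL(2,5) (6T14) of order 120, S_6 (6T16) of order 720; the others are excluded. The observed types are precisely the cycle types that occur in C_6 (6T1). Each of the other remaining candidates has further cycle types, and by the Chebotarev density theorem the matching factorization patterns would occur for a proportion of primes equal to their share of the group: D_6 (6T3) additionally contains elements of type 2+2+1+1 (3 of its 12 elements, about 25% of primes); C_3 x S_3 (6T5) additionally contains elements of type 3+1+1+1 (4 of its 18 elements, about 22% of primes); A_4 x C_2 (6T6) additionally contains elements of type 2+2+1+1, 2+1+1+1+1 (6 of its 24 elements, about 25% of primes); S_3 x S_3 (6T9) additionally contains elements of type 3+1+1+1, 2+2+1+1 (13 of its 36 elements, about 36% of primes); S_4 x C_2 (6T11) additionally contains elements of type 4+2, 4+1+1, 2+2+1+1, 2+1+1+1+1 (24 of its 48 elements, about 50% of primes); (S_3 x S_3) : C_2 (6T13) additionally contains elements of type 4+2, 3+2+1, 3+1+1+1, 2+2+1+1, 2+1+1+1+1 (49 of its 72 elements, about 68% of primes); PGL(2,5) (6T14) additionally contains elements of type 5+1, 4+1+1, 2+2+1+1 (69 of its 120 elements, about 58% of primes); S_6 (6T16) additionally contains elements of type 5+1, 4+2, 4+1+1, 3+2+1, 3+1+1+1, 2+2+1+1, 2+1+1+1+1 (544 of its 720 elements, about 76% of primes). None of the 37 primes tested shows any such pattern (for each of these groups the chance of that is below 10^-4), which rules them out. Hence G = C_6 (6T1), of order 6. The Galois group C_6 (6T1) has order 6, so the splitting field has degree 6 over Q.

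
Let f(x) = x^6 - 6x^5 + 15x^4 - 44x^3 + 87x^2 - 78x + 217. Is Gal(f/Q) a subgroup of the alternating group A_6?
No

The polynomial is irreducible of degree 6 over Q. Its discriminant is -190210142896128, which is not a perfect square. A Galois group lies in the alternating group exactly when the discriminant is a square in Q, so the Galois group (C_3 x S_3) is not contained in A_6.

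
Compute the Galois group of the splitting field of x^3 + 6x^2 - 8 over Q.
The polynomial is an irreducible cubic over Q and its discriminant is 5184 = 72^2, a perfect square. For an irreducible cubic, a square discriminant forces the Galois group to be A_3, the cyclic group of order 3.

C_3 (also written C3)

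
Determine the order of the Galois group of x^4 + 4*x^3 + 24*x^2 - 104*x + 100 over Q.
The degree of the splitting field over Q equals the order of the Galois group, so first determine the group. The polynomial is an irreducible quartic over Q and its discriminant is 1194393600 = 34560^2, a perfect square, so the Galois group is contained in A_4. The resolvent cubic y^3 - 24*y^2 - 816*y - 2816 splits completely over Q, which gives the Klein four-group V_4. The Galois group V_4 (4T2) has order 4, so the splitting field has degree 4 over Q.

4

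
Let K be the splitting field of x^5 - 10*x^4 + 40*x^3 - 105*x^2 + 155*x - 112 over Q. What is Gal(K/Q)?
F_20 (order 20)

The polynomial f is an irreducible quintic over Q, so G = Gal(f/Q) is a transitive subgroup of S_5: one of C_5 (5T1, order 5), D_5 (5T2, order 10), F_20 (5T3, order 20), A_5 (5T4, order 60) or S_5 (5T5, order 120). The discriminant of f is 12189453125, which is not a perfect square, so G is not contained in A_5. The transitive groups of degree 5 not contained in A_5 are: F_20 (5T3, order 20), S_5 (5T5, order 120). By Dedekind's theorem, for a prime p not dividing disc(f) the degrees of the irreducible factors of f mod p form the cycle type of an element of G. Factoring f modulo the 18 such primes p <= 67 (skipping 5, which divides the discriminant), each new pattern first appears at: mod 2: f = (x)(x^4 + x + 1), pattern 4+1; mod 11: f = (x^5 + x^4 + 7x^3 + 5x^2 + x + 9), pattern 5; mod 19: f = (x + 13)(x^2 + 7)(x^2 + 15x + 9), pattern 2+2+1; mod 31: f = (x + 4)(x + 5)(x + 21)(x + 23)(x + 30), pattern 1+1+1+1+1. No other pattern occurs in this range, so the set of observed cycle types is {4+1, 5, 2+2+1, 1+1+1+1+1}. The candidates containing elements of all these cycle types are F_20 (5T3) of order 20, S_5 (5T5) of order 120; the others are excluded. The observed types are precisely the cycle types that occur in F_20 (5T3). Each of the other remaining candidates has further cycle types, and by the Chebotarev density theorem the matching factorization patterns would occur for a proportion of primes equal to their share of the group: S_5 (5T5) additionally contains elements of type 3+2, 3+1+1, 2+1+1+1 (50 of its 120 elements, about 42% of primes). None of the 18 primes tested shows any such pattern (for each of these groups the chance of that is below 10^-4), which rules them out. Hence G = F_20 (5T3), of order 20.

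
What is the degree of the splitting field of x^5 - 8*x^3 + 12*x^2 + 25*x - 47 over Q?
120

The degree of the splitting field over Q equals the order of the Galois group, so first determine the group. The polynomial f is an irreducible quintic over Q, so G = Gal(f/Q) is a transitive subgroup of S_5: one of C_5 (5T1, order 5), D_5 (5T2, order 10), F_20 (5T3, order 20), A_5 (5T4, order 60) or S_5 (5T5, order 120). The discriminant of f is 461338069, which is not a perfect square, so G is not contained in A_5. The transitive groups of degree 5 not contained in A_5 are: F_20 (5T3, order 20), S_5 (5T5, order 120). By Dedekind's theorem, for a prime p not dividing disc(f) the degrees of the irreducible factors of f mod p form the cycle type of an element of G. Factoring f modulo the first such prime p = 2, each new pattern first appears at: mod 2: f = (x^2 + x + 1)(x^3 + x^2 + 1), pattern 3+2. No other pattern occurs in this range, so the set of observed cycle types is {3+2}. Among the candidates above, the only group containing elements of all these cycle types is S_5 (5T5) — F_20 (5T3) lacks at least one of them. Hence G = S_5 (5T5), of order 120. The Galois group S_5 (5T5) has order 120, so the splitting field has degree 120 over Q.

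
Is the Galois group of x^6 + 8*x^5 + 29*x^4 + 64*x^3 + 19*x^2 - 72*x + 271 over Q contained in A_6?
The polynomial is irreducible of degree 6 over Q. Its discriminant is 564385546240000 = 23756800^2, a perfect square. A Galois group lies in the alternating group exactly when the discriminant is a square in Q, so the Galois group ((C_3 x C_3) : C_4) is contained in A_6.

Yes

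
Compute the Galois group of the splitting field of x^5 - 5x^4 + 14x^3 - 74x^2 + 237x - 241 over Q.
The polynomial f is an irreducible quintic over Q, so G = Gal(f/Q) is a transitive subgroup of S_5: one of C_5 (5T1, order 5), D_5 (5T2, order 10), F_20 (5T3, order 20), A_5 (5T4, order 60) or S_5 (5T5, order 120). The discriminant of f is 90054214912, which is not a perfect square, so G is not contained in A_5. The transitive groups of degree 5 not contained in A_5 are: F_20 (5T3, order 20), S_5 (5T5, order 120). By Dedekind's theorem, for a prime p not dividing disc(f) the degrees of the irreducible factors of f mod p form the cycle type of an element of G. Factoring f modulo the 5 such primes p <= 13 (skipping 2, which divides the discriminant), each new pattern first appears at: mod 3: f = (x^5 + x^4 + 2x^3 + x^2 + 2), pattern 5; mod 5: f = (x + 2)(x^4 + 3x^3 + 3x^2 + 2), pattern 4+1; mod 13: f = (x + 1)(x + 2)(x^3 + 5x^2 + 10x + 3), pattern 3+1+1. No other pattern occurs in this range, so the set of observed cycle types is {5, 4+1, 3+1+1}. Among the candidates above, the only group containing elements of all these cycle types is S_5 (5T5) — F_20 (5T3) lacks at least one of them. Hence G = S_5 (5T5), of order 120.

S_5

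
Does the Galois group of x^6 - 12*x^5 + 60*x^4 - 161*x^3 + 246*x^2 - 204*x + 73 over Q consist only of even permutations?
No

The polynomial is irreducible of degree 6 over Q. Its discriminant is -19683, which is not a perfect square. A Galois group lies in the alternating group exactly when the discriminant is a square in Q, so the Galois group (C_6) is not contained in A_6.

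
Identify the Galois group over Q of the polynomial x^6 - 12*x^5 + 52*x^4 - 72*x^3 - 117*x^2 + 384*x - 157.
The polynomial f is an irreducible sextic over Q, so G = Gal(f/Q) is one of the 16 transitive subgroups 6T1, ..., 6T16 of S_6. The discriminant of f is 51513463034944 = 7177288^2, a perfect square, so G is contained in A_6. The transitive groups of degree 6 contained in A_6 are: A_4 (6T4, order 12), S_4 (6T7, order 24), (C_3 x C_3) : C_4 (6T10, order 36), PSL(2,5) (6T12, order 60), A_6 (6T15, order 360). By Dedekind's theorem, for a prime p not dividing disc(f) the degrees of the irreducible factors of f mod p form the cycle type of an element of G. Factoring f modulo the 79 such primes p <= 421 (skipping 2, 19, 23, which divide the discriminant), each new pattern first appears at: mod 3: f = (x^3 + x^2 + x + 2)(x^3 + 2x^2 + x + 1), pattern 3+3; mod 5: f = (x^2 + 4x + 2)(x^4 + 4x^3 + 4x^2 + 4x + 4), pattern 4+2; mod 43: f = (x + 3)(x + 33)(x^2 + 13x + 27)(x^2 + 25x + 39), pattern 2+2+1+1; mod 223: f = (x + 46)(x + 48)(x + 80)(x + 86)(x + 195)(x + 202), pattern 1+1+1+1+1+1. No other pattern occurs in this range, so the set of observed cycle types is {3+3, 4+2, 2+2+1+1, 1+1+1+1+1+1}. The candidates containing elements of all these cycle types are S_4 (6T7) of order 24, (C_3 x C_3) : C_4 (6T10) of order 36, A_6 (6T15) of order 360; the others are excluded. The observed types are precisely the cycle types that occur in S_4 (6T7). Each of the other remaining candidates has further cycle types, and by the Chebotarev density theorem the matching factorization patterns would occur for a proportion of primes equal to their share of the group: (C_3 x C_3) : C_4 (6T10) additionally contains elements of type 3+1+1+1 (4 of its 36 elements, about 11% of primes); A_6 (6T15) additionally contains elements of type 5+1, 3+1+1+1 (184 of its 360 elements, about 51% of primes). None of the 79 primes tested shows any such pattern (for each of these groups the chance of that is below 10^-4), which rules them out. Hence G = S_4 (6T7), of order 24.

S_4, S_4(6d), the S_4-action on 6 points inside A_6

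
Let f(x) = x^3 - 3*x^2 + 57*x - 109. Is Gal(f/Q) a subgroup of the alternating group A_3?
No

The polynomial is irreducible of degree 3 over Q. Its discriminant is -708588, which is not a perfect square. A Galois group lies in the alternating group exactly when the discriminant is a square in Q, so the Galois group (S_3) is not contained in A_3.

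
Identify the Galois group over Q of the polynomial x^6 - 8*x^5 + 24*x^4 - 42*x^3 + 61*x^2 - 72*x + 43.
A_4 (also written A4)

The polynomial f is an irreducible sextic over Q, so G = Gal(f/Q) is one of the 16 transitive subgroups 6T1, ..., 6T16 of S_6. The discriminant of f is 13191900736 = 114856^2, a perfect square, so G is contained in A_6. The transitive groups of degree 6 contained in A_6 are: A_4 (6T4, order 12), S_4 (6T7, order 24), (C_3 x C_3) : C_4 (6T10, order 36), PSL(2,5) (6T12, order 60), A_6 (6T15, order 360). By Dedekind's theorem, for a prime p not dividing disc(f) the degrees of the irreducible factors of f mod p form the cycle type of an element of G. Factoring f modulo the 33 such primes p <= 149 (skipping 2, 7, which divide the discriminant), each new pattern first appears at: mod 3: f = (x^3 + 2x + 2)(x^3 + x^2 + x + 2), pattern 3+3; mod 13: f = (x + 5)(x + 9)(x^2 + 5x + 1)(x^2 + 12x + 5), pattern 2+2+1+1. No other pattern occurs in this range, so the set of observed cycle types is {3+3, 2+2+1+1}. The candidates containing elements of all these cycle types are A_4 (6T4) of order 12, S_4 (6T7) of order 24, (C_3 x C_3) : C_4 (6T10) of order 36, PSL(2,5) (6T12) of order 60, A_6 (6T15) of order 360; the others are excluded. The observed types are precisely the cycle types that occur in A_4 (6T4) (apart from the identity). Each of the other remaining candidates has further cycle types, and by the Chebotarev density theorem the matching factorization patterns would occur for a proportion of primes equal to their share of the group: S_4 (6T7) additionally contains elements of type 4+2 (6 of its 24 elements, about 25% of primes); (C_3 x C_3) : C_4 (6T10) additionally contains elements of type 4+2, 3+1+1+1 (22 of its 36 elements, about 61% of primes); PSL(2,5) (6T12) additionally contains elements of type 5+1 (24 of its 60 elements, about 40% of primes); A_6 (6T15) additionally contains elements of type 5+1, 4+2, 3+1+1+1 (274 of its 360 elements, about 76% of primes). None of the 33 primes tested shows any such pattern (for each of these groups the chance of that is below 10^-4), which rules them out. Hence G = A_4 (6T4), of order 12.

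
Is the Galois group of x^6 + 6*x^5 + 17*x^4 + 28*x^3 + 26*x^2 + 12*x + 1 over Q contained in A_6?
Yes

The polynomial is irreducible of degree 6 over Q. Its discriminant is 153664 = 392^2, a perfect square. A Galois group lies in the alternating group exactly when the discriminant is a square in Q, so the Galois group (A_4) is contained in A_6.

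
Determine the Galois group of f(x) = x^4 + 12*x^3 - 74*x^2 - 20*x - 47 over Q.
The polynomial is an irreducible quartic over Q and its discriminant is -45365592064, which is not a perfect square, so the Galois group is not contained in A_4. The resolvent cubic y^3 + 74*y^2 - 52*y + 20280 has exactly one rational root, so the Galois group is C_4 or D_4. The quartic remains irreducible over Q(sqrt(disc)), so the group is D_4.

D_4 (also written D4)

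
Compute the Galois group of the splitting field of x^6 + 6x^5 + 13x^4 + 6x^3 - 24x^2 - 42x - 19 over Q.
6T7: S_4

The polynomial f is an irreducible sextic over Q, so G = Gal(f/Q) is one of the 16 transitive subgroups 6T1, ..., 6T16 of S_6. The discriminant of f is 95101504 = 9752^2, a perfect square, so G is contained in A_6. The transitive groups of degree 6 contained in A_6 are: A_4 (6T4, order 12), S_4 (6T7, order 24), (C_3 x C_3) : C_4 (6T10, order 36), PSL(2,5) (6T12, order 60), A_6 (6T15, order 360). By Dedekind's theorem, for a prime p not dividing disc(f) the degrees of the irreducible factors of f mod p form the cycle type of an element of G. Factoring f modulo the 79 such primes p <= 421 (skipping 2, 23, 53, which divide the discriminant), each new pattern first appears at: mod 3: f = (x^3 + x^2 + x + 2)(x^3 + 2x^2 + x + 1), pattern 3+3; mod 5: f = (x^2 + 3x + 4)(x^4 + 3x^3 + 4x + 4), pattern 4+2; mod 19: f = (x)(x + 9)(x^2 + 17x + 7)(x^2 + 18x + 12), pattern 2+2+1+1; mod 223: f = (x + 16)(x + 40)(x + 83)(x + 154)(x + 175)(x + 207), pattern 1+1+1+1+1+1. No other pattern occurs in this range, so the set of observed cycle types is {3+3, 4+2, 2+2+1+1, 1+1+1+1+1+1}. The candidates containing elements of all these cycle types are S_4 (6T7) of order 24, (C_3 x C_3) : C_4 (6T10) of order 36, A_6 (6T15) of order 360; the others are excluded. The observed types are precisely the cycle types that occur in S_4 (6T7). Each of the other remaining candidates has further cycle types, and by the Chebotarev density theorem the matching factorization patterns would occur for a proportion of primes equal to their share of the group: (C_3 x C_3) : C_4 (6T10) additionally contains elements of type 3+1+1+1 (4 of its 36 elements, about 11% of primes); A_6 (6T15) additionally contains elements of type 5+1, 3+1+1+1 (184 of its 360 elements, about 51% of primes). None of the 79 primes tested shows any such pattern (for each of these groups the chance of that is below 10^-4), which rules them out. Hence G = S_4 (6T7), of order 24.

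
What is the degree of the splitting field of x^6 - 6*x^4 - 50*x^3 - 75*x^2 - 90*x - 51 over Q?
12

The degree of the splitting field over Q equals the order of the Galois group, so first determine the group. The polynomial f is an irreducible sextic over Q, so G = Gal(f/Q) is one of the 16 transitive subgroups 6T1, ..., 6T16 of S_6. The discriminant of f is 1323222688272384 = 36376128^2, a perfect square, so G is contained in A_6. The transitive groups of degree 6 contained in A_6 are: A_4 (6T4, order 12), S_4 (6T7, order 24), (C_3 x C_3) : C_4 (6T10, order 36), PSL(2,5) (6T12, order 60), A_6 (6T15, order 360). By Dedekind's theorem, for a prime p not dividing disc(f) the degrees of the irreducible factors of f mod p form the cycle type of an element of G. Factoring f modulo the 33 such primes p <= 149 (skipping 2, 3, which divide the discriminant), each new pattern first appears at: mod 5: f = (x^3 + 2x^2 + 4x + 4)(x^3 + 3x^2 + 4x + 1), pattern 3+3; mod 17: f = (x)(x + 9)(x^2 + 11x + 14)(x^2 + 14x + 9), pattern 2+2+1+1; mod 71: f = (x + 34)(x + 36)(x + 47)(x + 48)(x + 56)(x + 63), pattern 1+1+1+1+1+1. No other pattern occurs in this range, so the set of observed cycle types is {3+3, 2+2+1+1, 1+1+1+1+1+1}. The candidates containing elements of all these cycle types are A_4 (6T4) of order 12, S_4 (6T7) of order 24, (C_3 x C_3) : C_4 (6T10) of order 36, PSL(2,5) (6T12) of order 60, A_6 (6T15) of order 360; the others are excluded. The observed types are precisely the cycle types that occur in A_4 (6T4). Each of the other remaining candidates has further cycle types, and by the Chebotarev density theorem the matching factorization patterns would occur for a proportion of primes equal to their share of the group: S_4 (6T7) additionally contains elements of type 4+2 (6 of its 24 elements, about 25% of primes); (C_3 x C_3) : C_4 (6T10) additionally contains elements of type 4+2, 3+1+1+1 (22 of its 36 elements, about 61% of primes); PSL(2,5) (6T12) additionally contains elements of type 5+1 (24 of its 60 elements, about 40% of primes); A_6 (6T15) additionally contains elements of type 5+1, 4+2, 3+1+1+1 (274 of its 360 elements, about 76% of primes). None of the 33 primes tested shows any such pattern (for each of these groups the chance of that is below 10^-4), which rules them out. Hence G = A_4 (6T4), of order 12. The Galois group A_4 (6T4) has order 12, so the splitting field has degree 12 over Q.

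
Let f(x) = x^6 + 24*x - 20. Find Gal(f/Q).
The polynomial f is an irreducible sextic over Q, so G = Gal(f/Q) is one of the 16 transitive subgroups 6T1, ..., 6T16 of S_6. The discriminant of f is 746496000000 = 864000^2, a perfect square, so G is contained in A_6. The transitive groups of degree 6 contained in A_6 are: A_4 (6T4, order 12), S_4 (6T7, order 24), (C_3 x C_3) : C_4 (6T10, order 36), PSL(2,5) (6T12, order 60), A_6 (6T15, order 360). By Dedekind's theorem, for a prime p not dividing disc(f) the degrees of the irreducible factors of f mod p form the cycle type of an element of G. Factoring f modulo the 6 such primes p <= 23 (skipping 2, 3, 5, which divide the discriminant), each new pattern first appears at: mod 7: f = (x + 3)(x^5 + 4x^4 + 2x^3 + x^2 + 4x + 5), pattern 5+1; mod 23: f = (x + 7)(x + 12)(x + 21)(x^3 + 6x^2 + 13x + 16), pattern 3+1+1+1. No other pattern occurs in this range, so the set of observed cycle types is {5+1, 3+1+1+1}. Among the candidates above, the only group containing elements of all these cycle types is A_6 (6T15) — each of A_4 (6T4), S_4 (6T7), (C_3 x C_3) : C_4 (6T10), PSL(2,5) (6T12) lacks at least one of them. Hence G = A_6 (6T15), of order 360.

A_6 (also written A6)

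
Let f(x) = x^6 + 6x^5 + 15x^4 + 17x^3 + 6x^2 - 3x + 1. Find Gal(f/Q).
The polynomial f is an irreducible sextic over Q, so G = Gal(f/Q) is one of the 16 transitive subgroups 6T1, ..., 6T16 of S_6. The discriminant of f is -177147, which is not a perfect square, so G is not contained in A_6. The transitive groups of degree 6 not contained in A_6 are: C_6 (6T1, order 6), S_3 (6T2, order 6), D_6 (6T3, order 12), C_3 x S_3 (6T5, order 18), A_4 x C_2 (6T6, order 24), S_4 (6T8, order 24), S_3 x S_3 (6T9, order 36), S_4 x C_2 (6T11, order 48), (S_3 x S_3) : C_2 (6T13, order 72), PGL(2,5) (6T14, order 120), S_6 (6T16, order 720). By Dedekind's theorem, for a prime p not dividing disc(f) the degrees of the irreducible factors of f mod p form the cycle type of an element of G. Factoring f modulo the 33 such primes p <= 139 (skipping 3, which divides the discriminant), each new pattern first appears at: mod 2: f = (x^6 + x^4 + x^3 + x + 1), pattern 6; mod 7: f = (x + 2)(x + 3)(x + 5)(x^3 + 3x^2 + 3x + 4), pattern 3+1+1+1; mod 17: f = (x^2 + 3x + 9)(x^2 + 6x + 12)(x^2 + 14x + 3), pattern 2+2+2; mod 19: f = (x^3 + 3x^2 + 3x + 7)(x^3 + 3x^2 + 3x + 11), pattern 3+3; mod 73: f = (x + 14)(x + 22)(x + 23)(x + 30)(x + 31)(x + 32), pattern 1+1+1+1+1+1. No other pattern occurs in this range, so the set of observed cycle types is {6, 3+1+1+1, 2+2+2, 3+3, 1+1+1+1+1+1}. The candidates containing elements of all these cycle types are C_3 x S_3 (6T5) of order 18, S_3 x S_3 (6T9) of order 36, (S_3 x S_3) : C_2 (6T13) of order 72, S_6 (6T16) of order 720; the others are excluded. The observed types are precisely the cycle types that occur in C_3 x S_3 (6T5). Each of the other remaining candidates has further cycle types, and by the Chebotarev density theorem the matching factorization patterns would occur for a proportion of primes equal to their share of the group: S_3 x S_3 (6T9) additionally contains elements of type 2+2+1+1 (9 of its 36 elements, about 25% of primes); (S_3 x S_3) : C_2 (6T13) additionally contains elements of type 4+2, 3+2+1, 2+2+1+1, 2+1+1+1+1 (45 of its 72 elements, about 62% of primes); S_6 (6T16) additionally contains elements of type 5+1, 4+2, 4+1+1, 3+2+1, 2+2+1+1, 2+1+1+1+1 (504 of its 720 elements, about 70% of primes). None of the 33 primes tested shows any such pattern (for each of these groups the chance of that is below 10^-4), which rules them out. Hence G = C_3 x S_3 (6T5), of order 18.

C_3 x S_3, the group 6T5 of order 18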